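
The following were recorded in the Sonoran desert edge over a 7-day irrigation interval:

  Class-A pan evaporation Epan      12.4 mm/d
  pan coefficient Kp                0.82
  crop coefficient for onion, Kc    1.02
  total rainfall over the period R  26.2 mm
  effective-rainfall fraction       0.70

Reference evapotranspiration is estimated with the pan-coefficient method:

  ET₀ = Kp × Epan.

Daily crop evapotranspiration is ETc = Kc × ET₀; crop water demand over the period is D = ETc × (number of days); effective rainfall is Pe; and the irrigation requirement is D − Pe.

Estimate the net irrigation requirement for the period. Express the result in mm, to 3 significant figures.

54.3 mm

ET₀ = 0.82 × 12.4 = 10.1680 mm/d
ETc = Kc × ET₀ = 1.02 × 10.1680 = 10.3714 mm/d
Crop demand D = ETc × 7 d = 10.3714 × 7 = 72.600 mm
Pe = 0.70 × 26.2 = 18.340 mm
D − Pe = 72.600 − 18.340 = 54.260 mm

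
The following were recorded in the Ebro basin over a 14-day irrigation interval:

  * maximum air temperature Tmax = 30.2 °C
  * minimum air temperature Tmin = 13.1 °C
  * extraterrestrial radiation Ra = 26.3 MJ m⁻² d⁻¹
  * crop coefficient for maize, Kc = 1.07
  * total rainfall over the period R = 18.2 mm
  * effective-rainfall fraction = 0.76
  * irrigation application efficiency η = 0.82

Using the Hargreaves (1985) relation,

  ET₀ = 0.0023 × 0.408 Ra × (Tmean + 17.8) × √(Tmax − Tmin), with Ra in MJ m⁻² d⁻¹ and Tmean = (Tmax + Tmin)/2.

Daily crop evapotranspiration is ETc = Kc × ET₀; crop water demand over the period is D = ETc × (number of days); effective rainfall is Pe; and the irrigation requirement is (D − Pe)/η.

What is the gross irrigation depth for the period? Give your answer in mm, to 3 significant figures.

Tmean = (30.2 + 13.1)/2 = 21.65 °C
0.408 Ra = 0.408 × 26.3 = 10.7304 mm/d equivalent
ET₀ = 0.0023 × 10.7304 × (21.65 + 17.8) × √17.1 = 0.0023 × 10.7304 × 39.45 × 4.1352 = 4.0261 mm/d
ETc = Kc × ET₀ = 1.07 × 4.0261 = 4.3079 mm/d
Crop demand D = ETc × 14 d = 4.3079 × 14 = 60.311 mm
Pe = 0.76 × 18.2 = 13.832 mm
D − Pe = 60.311 − 13.832 = 46.479 mm
Gross irrigation = 46.479 / 0.82 = 56.682 mm

56.7 mm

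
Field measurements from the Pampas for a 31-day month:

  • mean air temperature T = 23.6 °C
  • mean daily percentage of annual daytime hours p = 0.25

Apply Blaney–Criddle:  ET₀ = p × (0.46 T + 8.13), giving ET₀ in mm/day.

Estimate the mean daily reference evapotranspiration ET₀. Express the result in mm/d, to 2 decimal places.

4.75 mm/d

ET₀ = 0.25 × (0.46 × 23.6 + 8.13) = 0.25 × 18.986 = 4.7465 mm/d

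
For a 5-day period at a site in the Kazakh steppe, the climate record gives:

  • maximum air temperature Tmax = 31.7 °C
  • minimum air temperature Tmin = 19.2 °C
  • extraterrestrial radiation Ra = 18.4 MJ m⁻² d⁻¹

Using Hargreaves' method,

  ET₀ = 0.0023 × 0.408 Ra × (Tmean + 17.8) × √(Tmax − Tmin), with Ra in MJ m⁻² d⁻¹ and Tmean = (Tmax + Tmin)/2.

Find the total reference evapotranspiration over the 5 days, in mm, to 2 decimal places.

13.20 mm

Tmean = (31.7 + 19.2)/2 = 25.45 °C
0.408 Ra = 0.408 × 18.4 = 7.5072 mm/d equivalent
ET₀ = 0.0023 × 7.5072 × (25.45 + 17.8) × √12.5 = 0.0023 × 7.5072 × 43.25 × 3.5355 = 2.6402 mm/d
Over 5 days: 2.6402 × 5 = 13.201 mm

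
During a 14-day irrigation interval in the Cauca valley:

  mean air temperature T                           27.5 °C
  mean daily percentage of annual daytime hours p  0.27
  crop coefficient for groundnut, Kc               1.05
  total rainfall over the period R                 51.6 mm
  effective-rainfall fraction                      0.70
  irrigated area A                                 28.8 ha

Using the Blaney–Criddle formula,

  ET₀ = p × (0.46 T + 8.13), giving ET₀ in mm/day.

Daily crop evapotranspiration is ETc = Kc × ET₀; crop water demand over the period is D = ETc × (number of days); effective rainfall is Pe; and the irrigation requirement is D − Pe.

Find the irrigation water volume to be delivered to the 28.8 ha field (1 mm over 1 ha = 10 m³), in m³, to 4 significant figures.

ET₀ = 0.27 × (0.46 × 27.5 + 8.13) = 0.27 × 20.780 = 5.6106 mm/d
ETc = Kc × ET₀ = 1.05 × 5.6106 = 5.8911 mm/d
Crop demand D = ETc × 14 d = 5.8911 × 14 = 82.475 mm
Pe = 0.70 × 51.6 = 36.120 mm
D − Pe = 82.475 − 36.120 = 46.355 mm
Volume = 46.355 mm × 28.8 ha × 10 = 13350.2 m³

13350 m³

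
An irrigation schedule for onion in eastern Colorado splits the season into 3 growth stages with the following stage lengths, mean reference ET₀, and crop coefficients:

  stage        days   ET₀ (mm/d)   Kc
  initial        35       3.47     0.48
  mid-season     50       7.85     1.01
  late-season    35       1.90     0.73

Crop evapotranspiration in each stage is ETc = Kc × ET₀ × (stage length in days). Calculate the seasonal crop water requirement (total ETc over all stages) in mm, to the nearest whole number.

initial: 0.48 × 3.47 × 35 = 58.30 mm
mid-season: 1.01 × 7.85 × 50 = 396.43 mm
late-season: 0.73 × 1.90 × 35 = 48.55 mm
Seasonal total = 503.28 mm

503 mm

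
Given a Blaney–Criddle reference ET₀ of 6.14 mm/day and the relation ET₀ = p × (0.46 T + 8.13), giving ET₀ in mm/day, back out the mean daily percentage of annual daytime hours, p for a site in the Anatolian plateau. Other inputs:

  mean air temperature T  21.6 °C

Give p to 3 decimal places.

0.340

p = ET₀ / (0.46 T + 8.13) = 6.14 / (0.46 × 21.6 + 8.13) = 6.14 / 18.066 = 0.3399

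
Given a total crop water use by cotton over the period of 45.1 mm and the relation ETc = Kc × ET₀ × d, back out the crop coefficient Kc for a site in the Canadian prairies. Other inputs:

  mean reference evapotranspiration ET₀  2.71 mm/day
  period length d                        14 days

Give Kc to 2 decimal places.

ETc = Kc × ET₀ × d  ⇒  Kc = ETc / (ET₀ × d)
Kc = 45.1 / (2.71 × 14) = 45.1 / 37.94 = 1.1887

1.19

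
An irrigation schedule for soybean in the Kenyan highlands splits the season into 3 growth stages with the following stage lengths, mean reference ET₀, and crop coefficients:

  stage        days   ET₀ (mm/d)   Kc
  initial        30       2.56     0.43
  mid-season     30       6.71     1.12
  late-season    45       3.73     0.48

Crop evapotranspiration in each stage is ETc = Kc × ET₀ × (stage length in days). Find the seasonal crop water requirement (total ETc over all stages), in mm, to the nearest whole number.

initial: 0.43 × 2.56 × 30 = 33.02 mm
mid-season: 1.12 × 6.71 × 30 = 225.46 mm
late-season: 0.48 × 3.73 × 45 = 80.57 mm
Seasonal total = 339.05 mm

339 mm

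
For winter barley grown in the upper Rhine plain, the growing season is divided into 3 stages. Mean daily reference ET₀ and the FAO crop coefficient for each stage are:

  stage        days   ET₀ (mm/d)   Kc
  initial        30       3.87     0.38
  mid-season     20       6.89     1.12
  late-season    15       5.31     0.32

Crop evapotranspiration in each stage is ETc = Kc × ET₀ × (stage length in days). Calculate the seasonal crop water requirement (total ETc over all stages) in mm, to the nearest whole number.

224 mm

initial: 0.38 × 3.87 × 30 = 44.12 mm
mid-season: 1.12 × 6.89 × 20 = 154.34 mm
late-season: 0.32 × 5.31 × 15 = 25.49 mm
Seasonal total = 223.95 mm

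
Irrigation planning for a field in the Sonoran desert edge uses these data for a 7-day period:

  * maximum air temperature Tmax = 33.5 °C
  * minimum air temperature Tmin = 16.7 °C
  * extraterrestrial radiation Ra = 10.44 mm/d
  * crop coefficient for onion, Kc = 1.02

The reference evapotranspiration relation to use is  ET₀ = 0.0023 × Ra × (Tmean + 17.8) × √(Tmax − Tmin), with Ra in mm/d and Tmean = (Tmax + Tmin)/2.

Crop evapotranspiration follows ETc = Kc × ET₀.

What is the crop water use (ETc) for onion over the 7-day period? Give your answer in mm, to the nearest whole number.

Tmean = (33.5 + 16.7)/2 = 25.10 °C
ET₀ = 0.0023 × 10.44 × (25.10 + 17.8) × √16.8 = 0.0023 × 10.44 × 42.90 × 4.0988 = 4.2222 mm/d
ETc = Kc × ET₀ = 1.02 × 4.2222 = 4.3066 mm/d
Over 7 days: 4.3066 × 7 = 30.146 mm

30 mm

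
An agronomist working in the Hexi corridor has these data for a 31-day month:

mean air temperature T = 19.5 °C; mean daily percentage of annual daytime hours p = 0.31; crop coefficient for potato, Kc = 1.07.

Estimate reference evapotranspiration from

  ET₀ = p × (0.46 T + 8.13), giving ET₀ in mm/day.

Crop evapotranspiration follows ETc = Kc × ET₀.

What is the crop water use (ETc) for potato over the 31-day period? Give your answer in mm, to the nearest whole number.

ET₀ = 0.31 × (0.46 × 19.5 + 8.13) = 0.31 × 17.100 = 5.3010 mm/d
ETc = Kc × ET₀ = 1.07 × 5.3010 = 5.6721 mm/d
Over 31 days: 5.6721 × 31 = 175.835 mm

176 mm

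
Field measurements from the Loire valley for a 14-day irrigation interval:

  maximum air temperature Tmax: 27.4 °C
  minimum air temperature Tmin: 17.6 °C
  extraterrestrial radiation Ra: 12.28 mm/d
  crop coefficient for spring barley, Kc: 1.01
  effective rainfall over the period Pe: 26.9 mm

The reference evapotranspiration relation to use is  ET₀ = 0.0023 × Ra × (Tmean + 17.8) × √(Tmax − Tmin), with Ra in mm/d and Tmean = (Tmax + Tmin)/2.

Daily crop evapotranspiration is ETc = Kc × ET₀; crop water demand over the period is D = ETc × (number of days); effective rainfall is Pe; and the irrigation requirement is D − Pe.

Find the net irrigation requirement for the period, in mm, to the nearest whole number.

23 mm

Tmean = (27.4 + 17.6)/2 = 22.50 °C
ET₀ = 0.0023 × 12.28 × (22.50 + 17.8) × √9.8 = 0.0023 × 12.28 × 40.30 × 3.1305 = 3.5632 mm/d
ETc = Kc × ET₀ = 1.01 × 3.5632 = 3.5988 mm/d
Crop demand D = ETc × 14 d = 3.5988 × 14 = 50.383 mm
D − Pe = 50.383 − 26.9 = 23.483 mm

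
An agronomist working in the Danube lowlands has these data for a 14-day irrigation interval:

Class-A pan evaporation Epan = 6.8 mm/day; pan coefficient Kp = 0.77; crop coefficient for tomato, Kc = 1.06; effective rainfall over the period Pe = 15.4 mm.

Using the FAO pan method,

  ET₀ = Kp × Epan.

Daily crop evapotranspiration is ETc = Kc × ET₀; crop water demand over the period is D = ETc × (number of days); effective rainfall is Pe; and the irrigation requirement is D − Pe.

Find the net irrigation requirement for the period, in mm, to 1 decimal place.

62.3 mm

ET₀ = 0.77 × 6.8 = 5.2360 mm/d
ETc = Kc × ET₀ = 1.06 × 5.2360 = 5.5502 mm/d
Crop demand D = ETc × 14 d = 5.5502 × 14 = 77.703 mm
D − Pe = 77.703 − 15.4 = 62.303 mm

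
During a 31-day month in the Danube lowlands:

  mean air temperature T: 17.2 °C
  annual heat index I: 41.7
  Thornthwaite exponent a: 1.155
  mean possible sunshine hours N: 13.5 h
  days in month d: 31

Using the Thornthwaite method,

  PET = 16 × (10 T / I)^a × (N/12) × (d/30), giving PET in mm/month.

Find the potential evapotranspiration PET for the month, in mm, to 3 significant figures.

10T/I = 10 × 17.2 / 41.7 = 4.1247
(10T/I)^a = 4.1247^1.155 = 5.1378
Uncorrected PET = 16 × 5.1378 = 82.205 mm
Correction = (N/12)(d/30) = (13.5/12)(31/30) = 1.1625
PET = 82.205 × 1.1625 = 95.563 mm/month

95.6 mm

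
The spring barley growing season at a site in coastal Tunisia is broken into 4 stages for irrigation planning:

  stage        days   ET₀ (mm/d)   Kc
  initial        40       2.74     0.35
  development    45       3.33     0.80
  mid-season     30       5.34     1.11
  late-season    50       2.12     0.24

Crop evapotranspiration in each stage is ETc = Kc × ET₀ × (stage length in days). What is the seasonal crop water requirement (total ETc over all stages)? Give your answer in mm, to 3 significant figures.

362 mm

initial: 0.35 × 2.74 × 40 = 38.36 mm
development: 0.80 × 3.33 × 45 = 119.88 mm
mid-season: 1.11 × 5.34 × 30 = 177.82 mm
late-season: 0.24 × 2.12 × 50 = 25.44 mm
Seasonal total = 361.50 mm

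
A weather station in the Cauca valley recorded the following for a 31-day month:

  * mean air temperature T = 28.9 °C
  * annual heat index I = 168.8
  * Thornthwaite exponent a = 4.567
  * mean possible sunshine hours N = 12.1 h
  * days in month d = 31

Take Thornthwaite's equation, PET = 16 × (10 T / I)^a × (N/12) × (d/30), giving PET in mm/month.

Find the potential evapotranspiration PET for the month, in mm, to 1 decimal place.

194.3 mm

10T/I = 10 × 28.9 / 168.8 = 1.7121
(10T/I)^a = 1.7121^4.567 = 11.6554
Uncorrected PET = 16 × 11.6554 = 186.486 mm
Correction = (N/12)(d/30) = (12.1/12)(31/30) = 1.0419
PET = 186.486 × 1.0419 = 194.300 mm/month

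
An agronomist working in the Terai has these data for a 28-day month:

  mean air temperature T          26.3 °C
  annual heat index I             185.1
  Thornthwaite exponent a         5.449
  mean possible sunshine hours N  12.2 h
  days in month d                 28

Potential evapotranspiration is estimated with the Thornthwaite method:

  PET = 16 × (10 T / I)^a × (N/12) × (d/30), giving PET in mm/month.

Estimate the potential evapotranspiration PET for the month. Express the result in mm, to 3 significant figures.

103 mm

10T/I = 10 × 26.3 / 185.1 = 1.4209
(10T/I)^a = 1.4209^5.449 = 6.7814
Uncorrected PET = 16 × 6.7814 = 108.502 mm
Correction = (N/12)(d/30) = (12.2/12)(28/30) = 0.9489
PET = 108.502 × 0.9489 = 102.958 mm/month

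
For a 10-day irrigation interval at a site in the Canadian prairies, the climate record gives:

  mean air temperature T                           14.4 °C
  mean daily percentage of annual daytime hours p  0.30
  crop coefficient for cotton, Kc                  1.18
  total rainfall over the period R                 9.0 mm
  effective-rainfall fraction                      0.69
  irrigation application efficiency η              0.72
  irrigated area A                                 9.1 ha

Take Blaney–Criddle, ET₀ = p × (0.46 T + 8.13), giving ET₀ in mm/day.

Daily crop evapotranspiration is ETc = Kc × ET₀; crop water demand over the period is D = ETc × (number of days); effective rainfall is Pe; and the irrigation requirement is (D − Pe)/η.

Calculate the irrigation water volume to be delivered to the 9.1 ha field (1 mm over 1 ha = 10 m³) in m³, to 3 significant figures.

5820 m³

ET₀ = 0.30 × (0.46 × 14.4 + 8.13) = 0.30 × 14.754 = 4.4262 mm/d
ETc = Kc × ET₀ = 1.18 × 4.4262 = 5.2229 mm/d
Crop demand D = ETc × 10 d = 5.2229 × 10 = 52.229 mm
Pe = 0.69 × 9.0 = 6.210 mm
D − Pe = 52.229 − 6.210 = 46.019 mm
Gross irrigation = 46.019 / 0.72 = 63.915 mm
Volume = 63.915 mm × 9.1 ha × 10 = 5816.3 m³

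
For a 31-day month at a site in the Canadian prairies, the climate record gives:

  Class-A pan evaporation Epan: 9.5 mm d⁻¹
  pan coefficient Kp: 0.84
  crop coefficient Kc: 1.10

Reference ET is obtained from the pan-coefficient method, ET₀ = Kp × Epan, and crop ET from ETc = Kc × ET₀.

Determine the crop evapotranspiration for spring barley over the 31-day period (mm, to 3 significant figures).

ET₀ = 0.84 × 9.5 = 7.9800 mm/d
ETc = Kc × ET₀ = 1.10 × 7.9800 = 8.7780 mm/d
Over 31 days: 8.7780 × 31 = 272.118 mm

272 mm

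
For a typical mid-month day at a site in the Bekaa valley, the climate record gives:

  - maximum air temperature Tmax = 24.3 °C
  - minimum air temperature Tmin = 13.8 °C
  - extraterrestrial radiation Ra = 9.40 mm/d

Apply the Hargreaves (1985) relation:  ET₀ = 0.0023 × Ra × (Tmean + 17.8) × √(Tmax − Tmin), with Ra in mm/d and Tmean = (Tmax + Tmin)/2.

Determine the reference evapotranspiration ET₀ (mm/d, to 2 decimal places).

2.58 mm/d

Tmean = (24.3 + 13.8)/2 = 19.05 °C
ET₀ = 0.0023 × 9.40 × (19.05 + 17.8) × √10.5 = 0.0023 × 9.40 × 36.85 × 3.2404 = 2.5816 mm/d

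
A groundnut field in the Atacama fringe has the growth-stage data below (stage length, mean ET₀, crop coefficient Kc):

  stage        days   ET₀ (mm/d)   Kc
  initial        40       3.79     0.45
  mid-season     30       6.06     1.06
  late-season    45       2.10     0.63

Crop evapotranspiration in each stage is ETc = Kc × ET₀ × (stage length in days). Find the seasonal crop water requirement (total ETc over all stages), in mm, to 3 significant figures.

initial: 0.45 × 3.79 × 40 = 68.22 mm
mid-season: 1.06 × 6.06 × 30 = 192.71 mm
late-season: 0.63 × 2.10 × 45 = 59.54 mm
Seasonal total = 320.47 mm

320 mm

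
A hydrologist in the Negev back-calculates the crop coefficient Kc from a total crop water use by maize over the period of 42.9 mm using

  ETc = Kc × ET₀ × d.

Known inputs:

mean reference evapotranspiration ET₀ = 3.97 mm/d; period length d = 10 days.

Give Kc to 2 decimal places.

1.08

ETc = Kc × ET₀ × d  ⇒  Kc = ETc / (ET₀ × d)
Kc = 42.9 / (3.97 × 10) = 42.9 / 39.70 = 1.0806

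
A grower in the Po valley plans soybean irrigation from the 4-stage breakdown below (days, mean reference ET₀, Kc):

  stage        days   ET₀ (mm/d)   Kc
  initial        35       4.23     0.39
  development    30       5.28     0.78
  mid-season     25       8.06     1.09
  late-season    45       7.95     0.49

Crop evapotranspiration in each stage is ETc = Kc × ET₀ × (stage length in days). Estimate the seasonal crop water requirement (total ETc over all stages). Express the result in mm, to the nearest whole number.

initial: 0.39 × 4.23 × 35 = 57.74 mm
development: 0.78 × 5.28 × 30 = 123.55 mm
mid-season: 1.09 × 8.06 × 25 = 219.64 mm
late-season: 0.49 × 7.95 × 45 = 175.30 mm
Seasonal total = 576.23 mm

576 mm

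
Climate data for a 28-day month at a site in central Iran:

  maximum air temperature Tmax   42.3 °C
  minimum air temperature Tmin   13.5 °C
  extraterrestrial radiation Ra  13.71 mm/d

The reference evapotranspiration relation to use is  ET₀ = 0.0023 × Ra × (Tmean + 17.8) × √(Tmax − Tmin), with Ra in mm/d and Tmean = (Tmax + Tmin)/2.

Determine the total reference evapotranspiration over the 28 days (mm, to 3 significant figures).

217 mm

Tmean = (42.3 + 13.5)/2 = 27.90 °C
ET₀ = 0.0023 × 13.71 × (27.90 + 17.8) × √28.8 = 0.0023 × 13.71 × 45.70 × 5.3666 = 7.7336 mm/d
Over 28 days: 7.7336 × 28 = 216.541 mm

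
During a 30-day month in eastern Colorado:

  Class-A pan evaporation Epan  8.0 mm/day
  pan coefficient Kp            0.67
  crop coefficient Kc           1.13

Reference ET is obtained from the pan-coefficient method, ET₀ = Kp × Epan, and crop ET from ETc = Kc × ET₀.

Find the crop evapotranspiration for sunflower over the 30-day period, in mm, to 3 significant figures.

182 mm

ET₀ = 0.67 × 8.0 = 5.3600 mm/d
ETc = Kc × ET₀ = 1.13 × 5.3600 = 6.0568 mm/d
Over 30 days: 6.0568 × 30 = 181.704 mm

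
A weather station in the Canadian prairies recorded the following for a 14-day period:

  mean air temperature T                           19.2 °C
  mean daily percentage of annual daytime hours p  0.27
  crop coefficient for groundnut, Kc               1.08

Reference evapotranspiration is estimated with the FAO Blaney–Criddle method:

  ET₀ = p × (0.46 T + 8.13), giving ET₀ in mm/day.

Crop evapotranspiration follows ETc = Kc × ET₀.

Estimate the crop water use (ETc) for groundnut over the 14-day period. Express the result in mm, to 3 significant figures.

69.2 mm

ET₀ = 0.27 × (0.46 × 19.2 + 8.13) = 0.27 × 16.962 = 4.5797 mm/d
ETc = Kc × ET₀ = 1.08 × 4.5797 = 4.9461 mm/d
Over 14 days: 4.9461 × 14 = 69.245 mm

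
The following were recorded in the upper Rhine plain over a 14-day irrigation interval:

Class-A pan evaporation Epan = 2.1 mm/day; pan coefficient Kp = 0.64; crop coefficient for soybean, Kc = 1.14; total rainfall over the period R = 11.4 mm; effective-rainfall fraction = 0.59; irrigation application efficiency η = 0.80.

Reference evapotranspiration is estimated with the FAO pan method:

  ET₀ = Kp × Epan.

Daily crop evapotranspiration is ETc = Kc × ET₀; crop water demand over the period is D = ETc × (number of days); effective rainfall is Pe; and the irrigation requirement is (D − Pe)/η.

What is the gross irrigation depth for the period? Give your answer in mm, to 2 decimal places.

18.41 mm

ET₀ = 0.64 × 2.1 = 1.3440 mm/d
ETc = Kc × ET₀ = 1.14 × 1.3440 = 1.5322 mm/d
Crop demand D = ETc × 14 d = 1.5322 × 14 = 21.451 mm
Pe = 0.59 × 11.4 = 6.726 mm
D − Pe = 21.451 − 6.726 = 14.725 mm
Gross irrigation = 14.725 / 0.80 = 18.406 mm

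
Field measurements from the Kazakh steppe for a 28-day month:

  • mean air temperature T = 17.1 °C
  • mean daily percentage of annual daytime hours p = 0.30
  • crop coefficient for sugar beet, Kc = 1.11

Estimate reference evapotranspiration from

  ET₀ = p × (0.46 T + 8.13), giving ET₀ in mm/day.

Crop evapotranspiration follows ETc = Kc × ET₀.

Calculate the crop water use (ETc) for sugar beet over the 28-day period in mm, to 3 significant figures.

149 mm

ET₀ = 0.30 × (0.46 × 17.1 + 8.13) = 0.30 × 15.996 = 4.7988 mm/d
ETc = Kc × ET₀ = 1.11 × 4.7988 = 5.3267 mm/d
Over 28 days: 5.3267 × 28 = 149.148 mm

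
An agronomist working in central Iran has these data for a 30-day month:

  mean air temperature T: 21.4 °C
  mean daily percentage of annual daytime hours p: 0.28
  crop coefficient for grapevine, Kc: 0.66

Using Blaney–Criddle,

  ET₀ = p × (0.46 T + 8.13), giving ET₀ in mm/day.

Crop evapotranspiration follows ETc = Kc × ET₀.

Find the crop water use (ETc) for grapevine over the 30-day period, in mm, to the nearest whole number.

ET₀ = 0.28 × (0.46 × 21.4 + 8.13) = 0.28 × 17.974 = 5.0327 mm/d
ETc = Kc × ET₀ = 0.66 × 5.0327 = 3.3216 mm/d
Over 30 days: 3.3216 × 30 = 99.648 mm

100 mm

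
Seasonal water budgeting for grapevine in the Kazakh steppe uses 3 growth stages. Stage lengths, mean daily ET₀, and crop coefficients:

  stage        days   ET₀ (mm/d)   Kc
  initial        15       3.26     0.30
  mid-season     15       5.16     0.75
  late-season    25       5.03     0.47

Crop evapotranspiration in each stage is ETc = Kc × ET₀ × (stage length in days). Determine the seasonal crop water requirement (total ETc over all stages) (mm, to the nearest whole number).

132 mm

initial: 0.30 × 3.26 × 15 = 14.67 mm
mid-season: 0.75 × 5.16 × 15 = 58.05 mm
late-season: 0.47 × 5.03 × 25 = 59.10 mm
Seasonal total = 131.82 mm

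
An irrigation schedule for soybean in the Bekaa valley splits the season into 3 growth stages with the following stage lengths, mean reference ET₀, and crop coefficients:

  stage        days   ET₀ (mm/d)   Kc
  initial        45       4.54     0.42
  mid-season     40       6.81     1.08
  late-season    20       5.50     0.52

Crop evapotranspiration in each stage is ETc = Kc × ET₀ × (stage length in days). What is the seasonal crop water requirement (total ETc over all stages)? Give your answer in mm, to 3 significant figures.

437 mm

initial: 0.42 × 4.54 × 45 = 85.81 mm
mid-season: 1.08 × 6.81 × 40 = 294.19 mm
late-season: 0.52 × 5.50 × 20 = 57.20 mm
Seasonal total = 437.20 mm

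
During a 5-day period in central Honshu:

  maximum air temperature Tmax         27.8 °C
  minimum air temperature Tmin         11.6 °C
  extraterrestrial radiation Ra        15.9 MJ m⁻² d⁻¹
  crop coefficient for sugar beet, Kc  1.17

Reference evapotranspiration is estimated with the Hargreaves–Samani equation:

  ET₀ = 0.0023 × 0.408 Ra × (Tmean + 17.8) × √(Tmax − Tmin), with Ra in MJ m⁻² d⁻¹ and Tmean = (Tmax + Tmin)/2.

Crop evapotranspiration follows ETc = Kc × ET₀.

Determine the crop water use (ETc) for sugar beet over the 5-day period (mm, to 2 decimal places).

13.17 mm

Tmean = (27.8 + 11.6)/2 = 19.70 °C
0.408 Ra = 0.408 × 15.9 = 6.4872 mm/d equivalent
ET₀ = 0.0023 × 6.4872 × (19.70 + 17.8) × √16.2 = 0.0023 × 6.4872 × 37.50 × 4.0249 = 2.2520 mm/d
ETc = Kc × ET₀ = 1.17 × 2.2520 = 2.6348 mm/d
Over 5 days: 2.6348 × 5 = 13.174 mm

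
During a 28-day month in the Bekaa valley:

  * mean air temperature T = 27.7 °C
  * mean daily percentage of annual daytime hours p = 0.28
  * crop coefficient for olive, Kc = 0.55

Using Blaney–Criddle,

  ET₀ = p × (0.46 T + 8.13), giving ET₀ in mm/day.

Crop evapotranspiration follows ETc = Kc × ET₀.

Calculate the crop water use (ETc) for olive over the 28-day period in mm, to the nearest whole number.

ET₀ = 0.28 × (0.46 × 27.7 + 8.13) = 0.28 × 20.872 = 5.8442 mm/d
ETc = Kc × ET₀ = 0.55 × 5.8442 = 3.2143 mm/d
Over 28 days: 3.2143 × 28 = 90.000 mm

90 mm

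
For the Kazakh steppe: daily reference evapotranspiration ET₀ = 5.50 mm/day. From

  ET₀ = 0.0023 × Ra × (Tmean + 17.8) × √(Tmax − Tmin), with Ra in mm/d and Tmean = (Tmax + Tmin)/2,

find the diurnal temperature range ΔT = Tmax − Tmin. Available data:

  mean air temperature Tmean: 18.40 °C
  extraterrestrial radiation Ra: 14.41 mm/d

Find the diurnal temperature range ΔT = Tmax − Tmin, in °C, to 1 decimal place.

√ΔT = ET₀ / [0.0023 × Ra × (Tmean+17.8)] = 5.50 / (0.0023 × 14.41 × 36.20) = 4.5842
ΔT = 4.5842² = 21.015 °C

21.0 °C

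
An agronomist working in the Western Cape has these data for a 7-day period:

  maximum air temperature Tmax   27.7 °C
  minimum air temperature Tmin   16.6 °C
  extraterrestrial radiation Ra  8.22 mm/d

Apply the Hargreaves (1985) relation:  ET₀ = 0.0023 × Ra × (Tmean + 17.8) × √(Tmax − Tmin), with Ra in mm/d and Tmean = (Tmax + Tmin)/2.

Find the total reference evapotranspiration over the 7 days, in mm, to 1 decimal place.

Tmean = (27.7 + 16.6)/2 = 22.15 °C
ET₀ = 0.0023 × 8.22 × (22.15 + 17.8) × √11.1 = 0.0023 × 8.22 × 39.95 × 3.3317 = 2.5164 mm/d
Over 7 days: 2.5164 × 7 = 17.615 mm

17.6 mm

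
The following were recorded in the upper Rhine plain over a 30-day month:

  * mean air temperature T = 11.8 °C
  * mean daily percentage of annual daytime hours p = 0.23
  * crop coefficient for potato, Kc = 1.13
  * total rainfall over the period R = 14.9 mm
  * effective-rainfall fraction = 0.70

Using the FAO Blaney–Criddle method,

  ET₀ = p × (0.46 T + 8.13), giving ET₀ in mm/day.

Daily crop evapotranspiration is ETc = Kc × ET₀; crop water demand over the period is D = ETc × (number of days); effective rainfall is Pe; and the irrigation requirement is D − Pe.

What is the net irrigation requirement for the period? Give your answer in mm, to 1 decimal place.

95.3 mm

ET₀ = 0.23 × (0.46 × 11.8 + 8.13) = 0.23 × 13.558 = 3.1183 mm/d
ETc = Kc × ET₀ = 1.13 × 3.1183 = 3.5237 mm/d
Crop demand D = ETc × 30 d = 3.5237 × 30 = 105.711 mm
Pe = 0.70 × 14.9 = 10.430 mm
D − Pe = 105.711 − 10.430 = 95.281 mm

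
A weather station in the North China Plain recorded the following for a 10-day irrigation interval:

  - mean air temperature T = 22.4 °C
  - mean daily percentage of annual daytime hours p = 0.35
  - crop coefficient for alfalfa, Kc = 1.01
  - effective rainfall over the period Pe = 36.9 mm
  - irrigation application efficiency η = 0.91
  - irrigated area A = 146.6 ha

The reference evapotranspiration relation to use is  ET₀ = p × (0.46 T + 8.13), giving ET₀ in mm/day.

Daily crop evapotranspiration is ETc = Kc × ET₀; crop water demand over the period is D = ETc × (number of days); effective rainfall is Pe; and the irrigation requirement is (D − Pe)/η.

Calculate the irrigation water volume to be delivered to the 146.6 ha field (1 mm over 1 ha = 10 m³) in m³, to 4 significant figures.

45530 m³

ET₀ = 0.35 × (0.46 × 22.4 + 8.13) = 0.35 × 18.434 = 6.4519 mm/d
ETc = Kc × ET₀ = 1.01 × 6.4519 = 6.5164 mm/d
Crop demand D = ETc × 10 d = 6.5164 × 10 = 65.164 mm
D − Pe = 65.164 − 36.9 = 28.264 mm
Gross irrigation = 28.264 / 0.91 = 31.059 mm
Volume = 31.059 mm × 146.6 ha × 10 = 45532.5 m³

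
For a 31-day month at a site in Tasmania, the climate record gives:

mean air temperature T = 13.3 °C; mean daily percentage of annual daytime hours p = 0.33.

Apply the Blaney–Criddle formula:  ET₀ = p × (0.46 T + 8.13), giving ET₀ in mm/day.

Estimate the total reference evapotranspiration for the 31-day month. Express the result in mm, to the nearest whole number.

146 mm

ET₀ = 0.33 × (0.46 × 13.3 + 8.13) = 0.33 × 14.248 = 4.7018 mm/d
Monthly total = 4.7018 × 31 = 145.756 mm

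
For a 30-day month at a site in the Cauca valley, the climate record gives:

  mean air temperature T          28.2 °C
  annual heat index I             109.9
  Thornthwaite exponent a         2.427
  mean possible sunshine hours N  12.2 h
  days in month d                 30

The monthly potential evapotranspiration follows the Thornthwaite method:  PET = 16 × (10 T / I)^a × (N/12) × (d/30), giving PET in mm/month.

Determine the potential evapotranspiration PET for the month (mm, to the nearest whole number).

10T/I = 10 × 28.2 / 109.9 = 2.5660
(10T/I)^a = 2.5660^2.427 = 9.8461
Uncorrected PET = 16 × 9.8461 = 157.538 mm
Correction = (N/12)(d/30) = (12.2/12)(30/30) = 1.0167
PET = 157.538 × 1.0167 = 160.169 mm/month

160 mm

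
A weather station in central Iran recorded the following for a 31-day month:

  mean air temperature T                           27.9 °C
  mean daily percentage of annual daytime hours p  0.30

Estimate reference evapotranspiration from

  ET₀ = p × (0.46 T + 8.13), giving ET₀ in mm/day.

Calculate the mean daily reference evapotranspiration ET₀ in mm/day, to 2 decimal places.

6.29 mm/day

ET₀ = 0.30 × (0.46 × 27.9 + 8.13) = 0.30 × 20.964 = 6.2892 mm/d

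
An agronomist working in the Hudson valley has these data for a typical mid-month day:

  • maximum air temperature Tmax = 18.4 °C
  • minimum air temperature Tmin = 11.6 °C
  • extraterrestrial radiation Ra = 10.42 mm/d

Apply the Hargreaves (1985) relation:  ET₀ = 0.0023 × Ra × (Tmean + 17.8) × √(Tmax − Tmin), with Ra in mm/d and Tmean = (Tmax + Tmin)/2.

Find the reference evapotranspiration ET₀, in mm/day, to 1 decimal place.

Tmean = (18.4 + 11.6)/2 = 15.00 °C
ET₀ = 0.0023 × 10.42 × (15.00 + 17.8) × √6.8 = 0.0023 × 10.42 × 32.80 × 2.6077 = 2.0499 mm/d

2.0 mm/day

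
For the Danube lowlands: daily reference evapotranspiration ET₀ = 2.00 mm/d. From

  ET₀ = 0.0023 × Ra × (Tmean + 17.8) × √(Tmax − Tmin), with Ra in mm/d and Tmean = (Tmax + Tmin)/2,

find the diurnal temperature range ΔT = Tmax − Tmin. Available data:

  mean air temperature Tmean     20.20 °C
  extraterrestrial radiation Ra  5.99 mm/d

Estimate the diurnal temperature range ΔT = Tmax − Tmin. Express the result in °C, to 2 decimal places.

√ΔT = ET₀ / [0.0023 × Ra × (Tmean+17.8)] = 2.00 / (0.0023 × 5.99 × 38.00) = 3.8202
ΔT = 3.8202² = 14.594 °C

14.59 °C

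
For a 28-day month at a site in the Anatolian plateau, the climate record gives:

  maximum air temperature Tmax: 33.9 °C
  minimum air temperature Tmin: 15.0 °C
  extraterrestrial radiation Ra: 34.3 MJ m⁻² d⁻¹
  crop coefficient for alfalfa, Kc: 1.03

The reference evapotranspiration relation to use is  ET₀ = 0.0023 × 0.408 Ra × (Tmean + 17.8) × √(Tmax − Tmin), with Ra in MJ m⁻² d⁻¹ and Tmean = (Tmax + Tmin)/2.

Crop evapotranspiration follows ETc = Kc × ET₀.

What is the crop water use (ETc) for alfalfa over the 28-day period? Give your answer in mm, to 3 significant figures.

171 mm

Tmean = (33.9 + 15.0)/2 = 24.45 °C
0.408 Ra = 0.408 × 34.3 = 13.9944 mm/d equivalent
ET₀ = 0.0023 × 13.9944 × (24.45 + 17.8) × √18.9 = 0.0023 × 13.9944 × 42.25 × 4.3474 = 5.9121 mm/d
ETc = Kc × ET₀ = 1.03 × 5.9121 = 6.0895 mm/d
Over 28 days: 6.0895 × 28 = 170.506 mm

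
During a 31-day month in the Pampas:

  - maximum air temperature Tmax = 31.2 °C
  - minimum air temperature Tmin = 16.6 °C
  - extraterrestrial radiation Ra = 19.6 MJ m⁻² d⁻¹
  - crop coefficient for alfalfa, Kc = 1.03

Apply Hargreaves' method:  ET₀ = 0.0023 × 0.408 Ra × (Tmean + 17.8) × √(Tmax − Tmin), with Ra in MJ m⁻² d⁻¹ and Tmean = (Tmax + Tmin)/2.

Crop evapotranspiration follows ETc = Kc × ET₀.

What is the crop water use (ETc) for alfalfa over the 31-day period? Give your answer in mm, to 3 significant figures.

Tmean = (31.2 + 16.6)/2 = 23.90 °C
0.408 Ra = 0.408 × 19.6 = 7.9968 mm/d equivalent
ET₀ = 0.0023 × 7.9968 × (23.90 + 17.8) × √14.6 = 0.0023 × 7.9968 × 41.70 × 3.8210 = 2.9306 mm/d
ETc = Kc × ET₀ = 1.03 × 2.9306 = 3.0185 mm/d
Over 31 days: 3.0185 × 31 = 93.574 mm

93.6 mm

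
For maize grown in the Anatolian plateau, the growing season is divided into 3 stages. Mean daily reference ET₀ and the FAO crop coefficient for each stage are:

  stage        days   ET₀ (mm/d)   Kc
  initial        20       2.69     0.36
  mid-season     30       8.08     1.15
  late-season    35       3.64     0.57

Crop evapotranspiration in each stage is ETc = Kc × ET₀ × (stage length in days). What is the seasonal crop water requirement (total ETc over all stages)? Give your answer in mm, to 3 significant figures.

371 mm

initial: 0.36 × 2.69 × 20 = 19.37 mm
mid-season: 1.15 × 8.08 × 30 = 278.76 mm
late-season: 0.57 × 3.64 × 35 = 72.62 mm
Seasonal total = 370.75 mm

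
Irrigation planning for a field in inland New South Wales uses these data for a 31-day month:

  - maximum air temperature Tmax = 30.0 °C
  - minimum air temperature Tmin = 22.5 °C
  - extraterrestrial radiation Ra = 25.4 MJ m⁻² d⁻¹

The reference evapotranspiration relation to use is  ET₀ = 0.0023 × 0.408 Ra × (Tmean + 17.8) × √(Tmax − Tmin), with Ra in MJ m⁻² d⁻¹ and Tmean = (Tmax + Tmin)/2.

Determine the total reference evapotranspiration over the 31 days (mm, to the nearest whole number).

Tmean = (30.0 + 22.5)/2 = 26.25 °C
0.408 Ra = 0.408 × 25.4 = 10.3632 mm/d equivalent
ET₀ = 0.0023 × 10.3632 × (26.25 + 17.8) × √7.5 = 0.0023 × 10.3632 × 44.05 × 2.7386 = 2.8754 mm/d
Over 31 days: 2.8754 × 31 = 89.137 mm

89 mm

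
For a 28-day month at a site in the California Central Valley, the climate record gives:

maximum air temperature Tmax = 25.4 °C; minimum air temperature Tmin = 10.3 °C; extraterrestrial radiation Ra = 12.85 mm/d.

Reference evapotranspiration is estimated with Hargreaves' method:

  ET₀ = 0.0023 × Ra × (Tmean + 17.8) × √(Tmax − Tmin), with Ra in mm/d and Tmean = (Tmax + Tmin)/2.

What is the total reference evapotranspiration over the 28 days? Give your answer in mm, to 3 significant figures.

Tmean = (25.4 + 10.3)/2 = 17.85 °C
ET₀ = 0.0023 × 12.85 × (17.85 + 17.8) × √15.1 = 0.0023 × 12.85 × 35.65 × 3.8859 = 4.0943 mm/d
Over 28 days: 4.0943 × 28 = 114.640 mm

115 mm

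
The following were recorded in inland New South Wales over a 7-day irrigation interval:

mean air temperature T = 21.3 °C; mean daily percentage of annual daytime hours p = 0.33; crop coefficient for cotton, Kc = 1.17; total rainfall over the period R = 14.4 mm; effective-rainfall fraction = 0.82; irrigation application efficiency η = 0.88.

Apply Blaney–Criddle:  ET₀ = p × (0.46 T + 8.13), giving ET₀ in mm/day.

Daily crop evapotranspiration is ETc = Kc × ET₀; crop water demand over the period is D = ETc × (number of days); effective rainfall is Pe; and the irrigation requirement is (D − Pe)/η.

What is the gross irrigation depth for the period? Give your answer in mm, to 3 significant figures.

ET₀ = 0.33 × (0.46 × 21.3 + 8.13) = 0.33 × 17.928 = 5.9162 mm/d
ETc = Kc × ET₀ = 1.17 × 5.9162 = 6.9220 mm/d
Crop demand D = ETc × 7 d = 6.9220 × 7 = 48.454 mm
Pe = 0.82 × 14.4 = 11.808 mm
D − Pe = 48.454 − 11.808 = 36.646 mm
Gross irrigation = 36.646 / 0.88 = 41.643 mm

41.6 mm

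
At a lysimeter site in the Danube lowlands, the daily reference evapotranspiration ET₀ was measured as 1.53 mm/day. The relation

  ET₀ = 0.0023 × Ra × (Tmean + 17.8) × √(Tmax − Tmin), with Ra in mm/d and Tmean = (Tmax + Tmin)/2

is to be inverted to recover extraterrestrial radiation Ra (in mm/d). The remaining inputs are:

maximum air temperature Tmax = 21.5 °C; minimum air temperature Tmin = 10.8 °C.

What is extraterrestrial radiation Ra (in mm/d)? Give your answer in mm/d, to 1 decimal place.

6.0 mm/d

Tmean = 16.15 °C; √ΔT = 3.2711
Ra = ET₀ / [0.0023 × (Tmean+17.8) × √ΔT] = 1.53 / (0.0023 × 33.95 × 3.2711) = 5.990 mm/d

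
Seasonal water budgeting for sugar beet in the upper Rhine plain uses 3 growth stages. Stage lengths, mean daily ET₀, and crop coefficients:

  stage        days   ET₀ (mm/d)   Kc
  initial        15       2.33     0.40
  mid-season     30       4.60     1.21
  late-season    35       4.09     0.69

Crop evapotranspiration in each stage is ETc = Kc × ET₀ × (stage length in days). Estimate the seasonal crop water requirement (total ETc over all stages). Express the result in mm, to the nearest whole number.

280 mm

initial: 0.40 × 2.33 × 15 = 13.98 mm
mid-season: 1.21 × 4.60 × 30 = 166.98 mm
late-season: 0.69 × 4.09 × 35 = 98.77 mm
Seasonal total = 279.73 mm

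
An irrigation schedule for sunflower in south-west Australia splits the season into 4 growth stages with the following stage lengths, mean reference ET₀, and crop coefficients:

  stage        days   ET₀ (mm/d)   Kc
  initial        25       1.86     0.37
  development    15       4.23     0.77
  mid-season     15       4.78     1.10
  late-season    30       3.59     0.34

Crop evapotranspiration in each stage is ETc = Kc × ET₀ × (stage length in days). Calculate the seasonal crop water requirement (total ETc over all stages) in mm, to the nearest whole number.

182 mm

initial: 0.37 × 1.86 × 25 = 17.21 mm
development: 0.77 × 4.23 × 15 = 48.86 mm
mid-season: 1.10 × 4.78 × 15 = 78.87 mm
late-season: 0.34 × 3.59 × 30 = 36.62 mm
Seasonal total = 181.56 mm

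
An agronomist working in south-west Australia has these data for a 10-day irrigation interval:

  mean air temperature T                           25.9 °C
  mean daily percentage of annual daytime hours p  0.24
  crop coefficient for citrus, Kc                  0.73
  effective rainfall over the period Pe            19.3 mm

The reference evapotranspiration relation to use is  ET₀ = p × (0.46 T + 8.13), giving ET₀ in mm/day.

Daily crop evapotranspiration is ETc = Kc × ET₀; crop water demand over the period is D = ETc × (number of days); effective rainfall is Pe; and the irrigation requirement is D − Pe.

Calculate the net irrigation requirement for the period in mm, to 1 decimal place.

15.8 mm

ET₀ = 0.24 × (0.46 × 25.9 + 8.13) = 0.24 × 20.044 = 4.8106 mm/d
ETc = Kc × ET₀ = 0.73 × 4.8106 = 3.5117 mm/d
Crop demand D = ETc × 10 d = 3.5117 × 10 = 35.117 mm
D − Pe = 35.117 − 19.3 = 15.817 mm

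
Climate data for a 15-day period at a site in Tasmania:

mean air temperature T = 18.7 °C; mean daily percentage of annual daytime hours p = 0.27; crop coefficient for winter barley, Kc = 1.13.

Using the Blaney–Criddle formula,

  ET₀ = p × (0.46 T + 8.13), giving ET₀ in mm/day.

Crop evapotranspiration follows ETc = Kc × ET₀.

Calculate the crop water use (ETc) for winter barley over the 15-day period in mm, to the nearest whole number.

77 mm

ET₀ = 0.27 × (0.46 × 18.7 + 8.13) = 0.27 × 16.732 = 4.5176 mm/d
ETc = Kc × ET₀ = 1.13 × 4.5176 = 5.1049 mm/d
Over 15 days: 5.1049 × 15 = 76.574 mm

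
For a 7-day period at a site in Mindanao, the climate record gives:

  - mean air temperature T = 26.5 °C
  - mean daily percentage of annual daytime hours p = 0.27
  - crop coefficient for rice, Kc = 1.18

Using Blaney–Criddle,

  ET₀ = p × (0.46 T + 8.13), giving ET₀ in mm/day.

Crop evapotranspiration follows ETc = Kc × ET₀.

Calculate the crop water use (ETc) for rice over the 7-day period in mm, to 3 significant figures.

ET₀ = 0.27 × (0.46 × 26.5 + 8.13) = 0.27 × 20.320 = 5.4864 mm/d
ETc = Kc × ET₀ = 1.18 × 5.4864 = 6.4740 mm/d
Over 7 days: 6.4740 × 7 = 45.318 mm

45.3 mm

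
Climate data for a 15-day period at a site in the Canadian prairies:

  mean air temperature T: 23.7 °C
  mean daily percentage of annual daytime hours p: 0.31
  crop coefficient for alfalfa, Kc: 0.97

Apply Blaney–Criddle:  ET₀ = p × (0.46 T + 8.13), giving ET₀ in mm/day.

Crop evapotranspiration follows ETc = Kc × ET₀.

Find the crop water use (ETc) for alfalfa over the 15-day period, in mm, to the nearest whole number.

86 mm

ET₀ = 0.31 × (0.46 × 23.7 + 8.13) = 0.31 × 19.032 = 5.8999 mm/d
ETc = Kc × ET₀ = 0.97 × 5.8999 = 5.7229 mm/d
Over 15 days: 5.7229 × 15 = 85.844 mm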